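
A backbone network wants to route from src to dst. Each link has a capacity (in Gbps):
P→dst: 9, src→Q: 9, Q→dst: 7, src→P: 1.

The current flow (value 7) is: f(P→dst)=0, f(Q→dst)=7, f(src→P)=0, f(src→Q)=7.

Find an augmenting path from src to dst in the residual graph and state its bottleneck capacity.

Residual along src→P→dst: src→P: 1, P→dst: 9.
Bottleneck = min = 1.

src→P→dst, bottleneck 1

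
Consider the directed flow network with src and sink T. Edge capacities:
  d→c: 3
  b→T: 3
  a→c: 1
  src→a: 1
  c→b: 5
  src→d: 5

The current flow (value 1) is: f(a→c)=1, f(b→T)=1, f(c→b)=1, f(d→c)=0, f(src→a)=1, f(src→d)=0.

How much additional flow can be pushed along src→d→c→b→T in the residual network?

2

Residual capacities along the path: src→d: 5, d→c: 3, c→b: 4, b→T: 2.
Minimum is 2.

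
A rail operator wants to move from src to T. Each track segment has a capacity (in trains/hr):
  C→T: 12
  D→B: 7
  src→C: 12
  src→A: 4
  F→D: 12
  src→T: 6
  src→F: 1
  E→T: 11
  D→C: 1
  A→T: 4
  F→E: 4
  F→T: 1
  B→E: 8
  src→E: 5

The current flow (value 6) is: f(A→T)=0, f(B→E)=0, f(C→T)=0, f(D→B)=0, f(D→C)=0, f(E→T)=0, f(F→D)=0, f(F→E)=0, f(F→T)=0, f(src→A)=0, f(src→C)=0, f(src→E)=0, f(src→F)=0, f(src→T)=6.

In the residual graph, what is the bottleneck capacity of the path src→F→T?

1

Residual capacities along the path: src→F: 1, F→T: 1.
Minimum is 1.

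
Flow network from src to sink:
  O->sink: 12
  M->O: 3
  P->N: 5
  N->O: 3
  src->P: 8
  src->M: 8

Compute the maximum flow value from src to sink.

Augment src->M->O->sink: bottleneck 3. Total 3.
Augment src->P->N->O->sink: bottleneck 3. Total 6.
No augmenting path remains in the residual graph.

6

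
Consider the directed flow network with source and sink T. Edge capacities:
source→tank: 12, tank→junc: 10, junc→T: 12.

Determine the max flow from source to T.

Augment source→tank→junc→T: bottleneck 10. Total 10.
No augmenting path remains in the residual graph.

10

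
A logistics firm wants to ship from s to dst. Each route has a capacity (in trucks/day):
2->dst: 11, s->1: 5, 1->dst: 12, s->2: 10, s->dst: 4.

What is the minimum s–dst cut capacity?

19

Max flow = 19 (via 3 augmenting paths).
In the residual at optimum, the set reachable from s is {s}.
Cut edges: s->2 (cap 10), s->1 (cap 5), s->dst (cap 4). Sum = 19.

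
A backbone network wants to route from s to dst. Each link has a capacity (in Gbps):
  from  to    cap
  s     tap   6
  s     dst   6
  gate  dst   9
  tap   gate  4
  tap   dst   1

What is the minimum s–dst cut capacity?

Max flow = 11 (via 3 augmenting paths).
In the residual at optimum, the set reachable from s is {s, tap}.
Cut edges: s→dst (cap 6), tap→gate (cap 4), tap→dst (cap 1). Sum = 11.

11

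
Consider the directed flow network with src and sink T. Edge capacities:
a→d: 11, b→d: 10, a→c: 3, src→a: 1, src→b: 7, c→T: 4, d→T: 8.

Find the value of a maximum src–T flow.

8

Augment src→b→d→T: bottleneck 7. Total 7.
Augment src→a→d→T: bottleneck 1. Total 8.
No augmenting path remains in the residual graph.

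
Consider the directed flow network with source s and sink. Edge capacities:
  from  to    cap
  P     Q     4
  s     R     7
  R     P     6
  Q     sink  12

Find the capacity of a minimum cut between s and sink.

Max flow = 4 (via 1 augmenting path).
In the residual at optimum, the set reachable from s is {P, R, s}.
Cut edges: P→Q (cap 4). Sum = 4.

4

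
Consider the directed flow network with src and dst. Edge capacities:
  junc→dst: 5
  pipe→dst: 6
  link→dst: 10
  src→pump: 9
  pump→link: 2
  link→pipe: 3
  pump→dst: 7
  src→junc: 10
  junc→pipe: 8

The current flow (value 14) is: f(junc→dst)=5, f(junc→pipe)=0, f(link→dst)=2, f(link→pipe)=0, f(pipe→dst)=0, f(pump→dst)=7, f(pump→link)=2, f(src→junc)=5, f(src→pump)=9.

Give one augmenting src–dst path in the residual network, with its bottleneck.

Residual along src→junc→pipe→dst: src→junc: 5, junc→pipe: 8, pipe→dst: 6.
Bottleneck = min = 5.

src→junc→pipe→dst, bottleneck 5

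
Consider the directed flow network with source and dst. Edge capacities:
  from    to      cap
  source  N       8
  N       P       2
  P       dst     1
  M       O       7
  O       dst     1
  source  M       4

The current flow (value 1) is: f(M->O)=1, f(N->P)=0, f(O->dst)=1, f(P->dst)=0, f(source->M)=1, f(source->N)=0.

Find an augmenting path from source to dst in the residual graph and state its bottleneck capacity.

Residual along source->N->P->dst: source->N: 8, N->P: 2, P->dst: 1.
Bottleneck = min = 1.

source->N->P->dst, bottleneck 1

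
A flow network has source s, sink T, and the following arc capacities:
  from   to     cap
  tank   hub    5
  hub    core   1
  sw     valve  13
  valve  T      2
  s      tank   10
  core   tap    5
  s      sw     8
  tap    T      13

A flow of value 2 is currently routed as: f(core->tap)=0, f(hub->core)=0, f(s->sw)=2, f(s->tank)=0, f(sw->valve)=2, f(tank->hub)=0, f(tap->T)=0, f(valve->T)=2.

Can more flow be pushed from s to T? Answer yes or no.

Residual path s->tank->hub->core->tap->T has bottleneck 1 > 0.
Pushing 1 along it raises the flow to 3, so the given flow is not maximum.

Yes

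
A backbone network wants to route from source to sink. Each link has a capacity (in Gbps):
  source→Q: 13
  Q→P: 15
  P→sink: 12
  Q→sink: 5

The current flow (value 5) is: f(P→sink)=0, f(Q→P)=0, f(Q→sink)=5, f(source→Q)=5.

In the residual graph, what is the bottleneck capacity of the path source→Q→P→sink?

8

Residual capacities along the path: source→Q: 8, Q→P: 15, P→sink: 12.
Minimum is 8.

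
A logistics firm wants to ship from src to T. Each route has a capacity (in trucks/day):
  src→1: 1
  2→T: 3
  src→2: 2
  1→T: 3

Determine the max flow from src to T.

Augment src→1→T: bottleneck 1. Total 1.
Augment src→2→T: bottleneck 2. Total 3.
No augmenting path remains in the residual graph.

3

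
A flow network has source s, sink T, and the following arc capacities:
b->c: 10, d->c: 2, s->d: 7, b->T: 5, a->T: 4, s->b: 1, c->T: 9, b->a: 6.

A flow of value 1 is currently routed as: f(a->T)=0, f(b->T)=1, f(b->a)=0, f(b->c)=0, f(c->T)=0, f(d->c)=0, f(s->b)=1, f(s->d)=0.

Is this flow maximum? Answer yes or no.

No

Residual path s->d->c->T has bottleneck 2 > 0.
Pushing 2 along it raises the flow to 3, so the given flow is not maximum.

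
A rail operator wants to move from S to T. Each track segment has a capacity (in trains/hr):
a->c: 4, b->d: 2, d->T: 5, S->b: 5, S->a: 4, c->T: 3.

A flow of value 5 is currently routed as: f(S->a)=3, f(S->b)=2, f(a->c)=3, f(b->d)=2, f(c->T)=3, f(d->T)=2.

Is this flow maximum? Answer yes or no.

Yes

Residual reachable from S: {S, a, b, c}; T is not reachable.
Saturated cut: b->d, c->T with total capacity 5 = current flow value. Flow is maximum.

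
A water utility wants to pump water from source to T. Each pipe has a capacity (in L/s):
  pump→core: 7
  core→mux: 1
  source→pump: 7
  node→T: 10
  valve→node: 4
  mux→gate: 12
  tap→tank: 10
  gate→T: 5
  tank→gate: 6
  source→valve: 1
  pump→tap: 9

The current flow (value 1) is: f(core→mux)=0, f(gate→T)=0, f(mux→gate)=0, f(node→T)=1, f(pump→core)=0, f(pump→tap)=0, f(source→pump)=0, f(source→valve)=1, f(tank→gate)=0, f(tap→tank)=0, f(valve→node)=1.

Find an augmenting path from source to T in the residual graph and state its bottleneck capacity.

Residual along source→pump→tap→tank→gate→T: source→pump: 7, pump→tap: 9, tap→tank: 10, tank→gate: 6, gate→T: 5.
Bottleneck = min = 5.

source→pump→tap→tank→gate→T, bottleneck 5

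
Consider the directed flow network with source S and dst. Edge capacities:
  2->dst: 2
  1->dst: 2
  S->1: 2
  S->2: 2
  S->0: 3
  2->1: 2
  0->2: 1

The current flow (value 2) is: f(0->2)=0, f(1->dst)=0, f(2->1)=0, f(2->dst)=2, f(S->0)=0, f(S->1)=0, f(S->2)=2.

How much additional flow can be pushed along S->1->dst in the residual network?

Residual capacities along the path: S->1: 2, 1->dst: 2.
Minimum is 2.

2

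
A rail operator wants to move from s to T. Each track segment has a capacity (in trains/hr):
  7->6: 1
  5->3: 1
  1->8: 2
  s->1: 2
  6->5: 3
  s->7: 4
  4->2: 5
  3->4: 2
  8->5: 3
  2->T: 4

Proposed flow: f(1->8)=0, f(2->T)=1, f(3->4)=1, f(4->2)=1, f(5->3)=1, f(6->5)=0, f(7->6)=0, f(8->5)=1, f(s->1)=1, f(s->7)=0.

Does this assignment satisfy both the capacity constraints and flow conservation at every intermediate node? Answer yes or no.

Conservation fails at 1: inflow 1 ≠ outflow 0.

No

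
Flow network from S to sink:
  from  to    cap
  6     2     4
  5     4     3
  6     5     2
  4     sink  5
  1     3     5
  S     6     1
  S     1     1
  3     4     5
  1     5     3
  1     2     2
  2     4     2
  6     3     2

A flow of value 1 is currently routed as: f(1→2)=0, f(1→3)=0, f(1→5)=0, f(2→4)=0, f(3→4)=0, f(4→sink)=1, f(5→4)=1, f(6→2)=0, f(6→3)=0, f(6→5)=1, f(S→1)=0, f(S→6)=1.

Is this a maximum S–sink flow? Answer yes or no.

Residual path S→1→5→4→sink has bottleneck 1 > 0.
Pushing 1 along it raises the flow to 2, so the given flow is not maximum.

No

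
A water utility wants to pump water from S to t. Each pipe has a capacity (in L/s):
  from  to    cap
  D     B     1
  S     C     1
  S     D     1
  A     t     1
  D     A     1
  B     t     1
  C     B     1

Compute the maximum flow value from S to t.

2

Augment S→D→A→t: bottleneck 1. Total 1.
Augment S→C→B→t: bottleneck 1. Total 2.
No augmenting path remains in the residual graph.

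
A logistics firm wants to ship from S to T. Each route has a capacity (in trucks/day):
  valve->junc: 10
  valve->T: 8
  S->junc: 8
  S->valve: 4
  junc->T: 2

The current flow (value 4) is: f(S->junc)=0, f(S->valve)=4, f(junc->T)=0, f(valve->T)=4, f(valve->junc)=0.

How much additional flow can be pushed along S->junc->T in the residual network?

2

Residual capacities along the path: S->junc: 8, junc->T: 2.
Minimum is 2.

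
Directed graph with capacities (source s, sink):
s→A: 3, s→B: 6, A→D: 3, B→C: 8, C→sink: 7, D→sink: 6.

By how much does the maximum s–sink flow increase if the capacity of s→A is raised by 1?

Original max flow = 9.
Even with extra capacity on s→A, another cut of capacity 9 remains binding.
New max flow = 9. Increase = 0.

0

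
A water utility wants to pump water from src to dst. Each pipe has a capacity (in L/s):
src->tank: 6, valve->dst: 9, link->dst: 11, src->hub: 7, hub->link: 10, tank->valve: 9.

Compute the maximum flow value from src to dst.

Augment src->hub->link->dst: bottleneck 7. Total 7.
Augment src->tank->valve->dst: bottleneck 6. Total 13.
No augmenting path remains in the residual graph.

13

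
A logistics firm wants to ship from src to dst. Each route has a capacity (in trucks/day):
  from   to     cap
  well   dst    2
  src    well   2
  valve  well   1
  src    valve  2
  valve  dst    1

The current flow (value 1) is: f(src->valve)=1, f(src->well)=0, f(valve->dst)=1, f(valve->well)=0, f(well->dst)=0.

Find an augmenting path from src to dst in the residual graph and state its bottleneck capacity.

Residual along src->well->dst: src->well: 2, well->dst: 2.
Bottleneck = min = 2.

src->well->dst, bottleneck 2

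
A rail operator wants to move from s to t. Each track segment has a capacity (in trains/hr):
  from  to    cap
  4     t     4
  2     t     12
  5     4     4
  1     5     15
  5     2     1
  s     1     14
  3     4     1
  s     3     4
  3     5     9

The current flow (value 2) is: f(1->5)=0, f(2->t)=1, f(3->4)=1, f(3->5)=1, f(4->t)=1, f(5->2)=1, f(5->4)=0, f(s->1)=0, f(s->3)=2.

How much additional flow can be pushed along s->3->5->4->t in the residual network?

Residual capacities along the path: s->3: 2, 3->5: 8, 5->4: 4, 4->t: 3.
Minimum is 2.

2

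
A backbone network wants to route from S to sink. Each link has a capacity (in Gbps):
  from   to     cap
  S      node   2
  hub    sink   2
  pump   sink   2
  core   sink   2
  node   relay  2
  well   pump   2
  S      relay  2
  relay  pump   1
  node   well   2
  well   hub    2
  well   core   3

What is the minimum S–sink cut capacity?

3

Max flow = 3 (via 3 augmenting paths).
In the residual at optimum, the set reachable from S is {S, relay}.
Cut edges: S->node (cap 2), relay->pump (cap 1). Sum = 3.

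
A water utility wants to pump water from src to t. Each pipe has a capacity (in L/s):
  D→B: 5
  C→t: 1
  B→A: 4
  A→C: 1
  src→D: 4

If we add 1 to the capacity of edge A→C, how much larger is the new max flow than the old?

Original max flow = 1.
Even with extra capacity on A→C, another cut of capacity 1 remains binding.
New max flow = 1. Increase = 0.

0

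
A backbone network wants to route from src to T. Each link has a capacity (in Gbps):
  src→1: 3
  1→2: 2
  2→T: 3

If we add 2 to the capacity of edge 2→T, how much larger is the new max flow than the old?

Original max flow = 2.
Edge 2→T does not cross the min cut (source side {1, src}), so extra capacity there cannot help.
New max flow = 2. Increase = 0.

0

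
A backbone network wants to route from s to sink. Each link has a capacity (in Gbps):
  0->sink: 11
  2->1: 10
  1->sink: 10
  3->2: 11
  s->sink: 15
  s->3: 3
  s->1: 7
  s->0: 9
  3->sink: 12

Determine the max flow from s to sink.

34

Augment s->sink: bottleneck 15. Total 15.
Augment s->3->sink: bottleneck 3. Total 18.
Augment s->1->sink: bottleneck 7. Total 25.
Augment s->0->sink: bottleneck 9. Total 34.
No augmenting path remains in the residual graph.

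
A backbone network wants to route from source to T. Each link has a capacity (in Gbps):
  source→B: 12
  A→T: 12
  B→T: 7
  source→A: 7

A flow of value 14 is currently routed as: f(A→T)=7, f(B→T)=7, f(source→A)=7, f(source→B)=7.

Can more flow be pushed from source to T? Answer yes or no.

Residual reachable from source: {B, source}; T is not reachable.
Saturated cut: source→A, B→T with total capacity 14 = current flow value. Flow is maximum.

No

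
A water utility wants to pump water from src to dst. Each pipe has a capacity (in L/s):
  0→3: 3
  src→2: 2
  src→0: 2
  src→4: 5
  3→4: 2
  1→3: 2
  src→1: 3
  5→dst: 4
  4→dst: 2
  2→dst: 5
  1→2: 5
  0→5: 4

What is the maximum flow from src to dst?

9

Augment src→2→dst: bottleneck 2. Total 2.
Augment src→4→dst: bottleneck 2. Total 4.
Augment src→1→2→dst: bottleneck 3. Total 7.
Augment src→0→5→dst: bottleneck 2. Total 9.
No augmenting path remains in the residual graph.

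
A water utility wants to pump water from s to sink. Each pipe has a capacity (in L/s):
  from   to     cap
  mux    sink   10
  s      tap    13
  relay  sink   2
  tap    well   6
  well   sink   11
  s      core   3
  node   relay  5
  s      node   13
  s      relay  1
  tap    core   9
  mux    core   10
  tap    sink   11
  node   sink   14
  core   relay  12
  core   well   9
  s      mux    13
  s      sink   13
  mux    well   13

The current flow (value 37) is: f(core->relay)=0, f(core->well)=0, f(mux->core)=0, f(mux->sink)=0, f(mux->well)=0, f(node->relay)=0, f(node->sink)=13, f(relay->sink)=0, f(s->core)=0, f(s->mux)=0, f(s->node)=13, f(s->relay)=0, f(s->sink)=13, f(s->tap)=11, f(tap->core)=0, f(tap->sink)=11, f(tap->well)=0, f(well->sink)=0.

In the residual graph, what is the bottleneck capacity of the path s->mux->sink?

10

Residual capacities along the path: s->mux: 13, mux->sink: 10.
Minimum is 10.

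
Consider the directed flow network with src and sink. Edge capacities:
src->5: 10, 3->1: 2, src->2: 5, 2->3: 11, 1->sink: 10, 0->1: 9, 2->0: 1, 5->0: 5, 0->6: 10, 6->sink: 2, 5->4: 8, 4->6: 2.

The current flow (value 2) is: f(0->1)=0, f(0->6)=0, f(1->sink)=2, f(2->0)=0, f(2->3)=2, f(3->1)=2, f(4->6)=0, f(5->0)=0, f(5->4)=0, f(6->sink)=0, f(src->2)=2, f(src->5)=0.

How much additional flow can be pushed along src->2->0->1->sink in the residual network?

1

Residual capacities along the path: src->2: 3, 2->0: 1, 0->1: 9, 1->sink: 8.
Minimum is 1.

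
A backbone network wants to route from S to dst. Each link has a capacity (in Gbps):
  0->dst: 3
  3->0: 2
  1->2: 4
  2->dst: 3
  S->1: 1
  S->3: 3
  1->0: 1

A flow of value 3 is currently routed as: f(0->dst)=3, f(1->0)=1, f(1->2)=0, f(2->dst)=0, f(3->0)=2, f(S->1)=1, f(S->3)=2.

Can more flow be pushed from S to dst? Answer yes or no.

No

Residual reachable from S: {3, S}; dst is not reachable.
Saturated cut: S->1, 3->0 with total capacity 3 = current flow value. Flow is maximum.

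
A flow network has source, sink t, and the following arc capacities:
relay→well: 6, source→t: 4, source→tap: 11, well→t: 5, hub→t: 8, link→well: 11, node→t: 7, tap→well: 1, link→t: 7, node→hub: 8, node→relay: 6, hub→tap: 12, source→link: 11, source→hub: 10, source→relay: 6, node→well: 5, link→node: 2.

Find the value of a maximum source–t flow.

Augment source→t: bottleneck 4. Total 4.
Augment source→link→t: bottleneck 7. Total 11.
Augment source→hub→t: bottleneck 8. Total 19.
Augment source→link→node→t: bottleneck 2. Total 21.
Augment source→link→well→t: bottleneck 2. Total 23.
Augment source→relay→well→t: bottleneck 3. Total 26.
No augmenting path remains in the residual graph.

26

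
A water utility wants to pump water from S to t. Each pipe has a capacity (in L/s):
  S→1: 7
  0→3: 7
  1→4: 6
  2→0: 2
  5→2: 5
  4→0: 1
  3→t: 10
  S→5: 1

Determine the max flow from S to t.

Augment S→1→4→0→3→t: bottleneck 1. Total 1.
Augment S→5→2→0→3→t: bottleneck 1. Total 2.
No augmenting path remains in the residual graph.

2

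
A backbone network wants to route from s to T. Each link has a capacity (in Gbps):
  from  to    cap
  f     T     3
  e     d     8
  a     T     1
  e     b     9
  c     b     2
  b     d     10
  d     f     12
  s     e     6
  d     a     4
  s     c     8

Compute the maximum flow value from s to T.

Augment s->e->d->f->T: bottleneck 3. Total 3.
Augment s->e->d->a->T: bottleneck 1. Total 4.
No augmenting path remains in the residual graph.

4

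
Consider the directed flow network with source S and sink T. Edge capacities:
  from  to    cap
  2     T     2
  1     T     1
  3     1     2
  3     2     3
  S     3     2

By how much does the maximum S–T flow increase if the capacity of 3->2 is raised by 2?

0

Original max flow = 2.
Edge 3->2 does not cross the min cut (source side {S}), so extra capacity there cannot help.
New max flow = 2. Increase = 0.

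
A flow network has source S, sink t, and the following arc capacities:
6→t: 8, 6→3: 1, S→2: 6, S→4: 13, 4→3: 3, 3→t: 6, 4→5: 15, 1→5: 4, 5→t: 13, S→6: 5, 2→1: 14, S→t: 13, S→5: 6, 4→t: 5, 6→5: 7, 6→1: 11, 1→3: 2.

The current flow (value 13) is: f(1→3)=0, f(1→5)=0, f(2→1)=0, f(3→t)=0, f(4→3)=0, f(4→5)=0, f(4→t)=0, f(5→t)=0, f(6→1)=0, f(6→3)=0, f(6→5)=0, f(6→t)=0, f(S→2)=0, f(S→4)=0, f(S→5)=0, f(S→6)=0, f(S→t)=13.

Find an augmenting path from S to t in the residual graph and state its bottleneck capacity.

S→6→t, bottleneck 5

Residual along S→6→t: S→6: 5, 6→t: 8.
Bottleneck = min = 5.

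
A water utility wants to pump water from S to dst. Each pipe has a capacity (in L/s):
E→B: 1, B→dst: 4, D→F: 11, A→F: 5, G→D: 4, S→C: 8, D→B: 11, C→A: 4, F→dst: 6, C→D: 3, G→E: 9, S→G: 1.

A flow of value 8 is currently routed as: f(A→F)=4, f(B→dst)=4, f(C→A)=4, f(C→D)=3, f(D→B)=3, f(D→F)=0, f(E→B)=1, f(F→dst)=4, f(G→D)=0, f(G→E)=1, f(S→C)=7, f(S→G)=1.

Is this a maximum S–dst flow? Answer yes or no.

Yes

Residual reachable from S: {C, S}; dst is not reachable.
Saturated cut: S→G, C→D, C→A with total capacity 8 = current flow value. Flow is maximum.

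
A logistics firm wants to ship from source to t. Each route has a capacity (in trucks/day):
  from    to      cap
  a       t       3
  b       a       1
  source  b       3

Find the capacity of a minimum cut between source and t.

1

Max flow = 1 (via 1 augmenting path).
In the residual at optimum, the set reachable from source is {b, source}.
Cut edges: b→a (cap 1). Sum = 1.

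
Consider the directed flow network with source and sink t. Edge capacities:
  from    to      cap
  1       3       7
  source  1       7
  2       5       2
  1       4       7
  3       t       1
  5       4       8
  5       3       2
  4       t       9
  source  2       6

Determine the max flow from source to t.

Augment source->1->3->t: bottleneck 1. Total 1.
Augment source->1->4->t: bottleneck 6. Total 7.
Augment source->2->5->4->t: bottleneck 2. Total 9.
No augmenting path remains in the residual graph.

9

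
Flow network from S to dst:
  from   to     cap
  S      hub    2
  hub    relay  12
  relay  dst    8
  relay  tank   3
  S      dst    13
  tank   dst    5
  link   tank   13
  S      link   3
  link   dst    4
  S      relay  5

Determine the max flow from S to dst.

Augment S->dst: bottleneck 13. Total 13.
Augment S->relay->dst: bottleneck 5. Total 18.
Augment S->link->dst: bottleneck 3. Total 21.
Augment S->hub->relay->dst: bottleneck 2. Total 23.
No augmenting path remains in the residual graph.

23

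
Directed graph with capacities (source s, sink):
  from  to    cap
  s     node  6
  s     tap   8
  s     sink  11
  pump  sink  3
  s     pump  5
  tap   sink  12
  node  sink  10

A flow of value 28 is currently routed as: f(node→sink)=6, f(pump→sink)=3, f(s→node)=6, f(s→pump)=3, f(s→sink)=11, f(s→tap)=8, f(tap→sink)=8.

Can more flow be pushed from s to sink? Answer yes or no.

Residual reachable from s: {pump, s}; sink is not reachable.
Saturated cut: s→node, s→tap, s→sink, pump→sink with total capacity 28 = current flow value. Flow is maximum.

No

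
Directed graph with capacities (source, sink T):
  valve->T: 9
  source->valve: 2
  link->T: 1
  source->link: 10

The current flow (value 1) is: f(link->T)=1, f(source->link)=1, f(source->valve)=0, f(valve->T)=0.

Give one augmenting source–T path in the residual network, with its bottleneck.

source->valve->T, bottleneck 2

Residual along source->valve->T: source->valve: 2, valve->T: 9.
Bottleneck = min = 2.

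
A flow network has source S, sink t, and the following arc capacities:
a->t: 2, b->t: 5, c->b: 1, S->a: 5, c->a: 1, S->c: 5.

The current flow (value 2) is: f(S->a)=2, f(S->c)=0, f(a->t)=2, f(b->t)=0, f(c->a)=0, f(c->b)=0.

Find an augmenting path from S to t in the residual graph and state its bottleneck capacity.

Residual along S->c->b->t: S->c: 5, c->b: 1, b->t: 5.
Bottleneck = min = 1.

S->c->b->t, bottleneck 1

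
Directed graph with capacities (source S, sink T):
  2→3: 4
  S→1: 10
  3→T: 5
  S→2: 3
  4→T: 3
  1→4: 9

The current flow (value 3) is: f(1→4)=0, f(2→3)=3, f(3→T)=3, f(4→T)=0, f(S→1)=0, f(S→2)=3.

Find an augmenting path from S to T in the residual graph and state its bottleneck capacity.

Residual along S→1→4→T: S→1: 10, 1→4: 9, 4→T: 3.
Bottleneck = min = 3.

S→1→4→T, bottleneck 3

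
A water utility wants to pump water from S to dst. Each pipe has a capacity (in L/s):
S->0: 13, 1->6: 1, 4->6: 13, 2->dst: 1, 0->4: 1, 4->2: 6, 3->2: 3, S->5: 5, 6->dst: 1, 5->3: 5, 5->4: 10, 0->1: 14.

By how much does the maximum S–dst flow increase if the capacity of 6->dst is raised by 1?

Original max flow = 2.
After raising cap(6->dst), augmenting paths through that edge carry 1 more unit.
New max flow = 3. Increase = 1.

1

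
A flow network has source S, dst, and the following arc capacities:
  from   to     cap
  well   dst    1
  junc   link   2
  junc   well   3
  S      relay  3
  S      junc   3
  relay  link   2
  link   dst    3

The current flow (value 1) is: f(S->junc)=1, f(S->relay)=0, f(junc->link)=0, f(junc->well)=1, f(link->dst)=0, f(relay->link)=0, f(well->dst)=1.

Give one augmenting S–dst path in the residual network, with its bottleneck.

Residual along S->junc->link->dst: S->junc: 2, junc->link: 2, link->dst: 3.
Bottleneck = min = 2.

S->junc->link->dst, bottleneck 2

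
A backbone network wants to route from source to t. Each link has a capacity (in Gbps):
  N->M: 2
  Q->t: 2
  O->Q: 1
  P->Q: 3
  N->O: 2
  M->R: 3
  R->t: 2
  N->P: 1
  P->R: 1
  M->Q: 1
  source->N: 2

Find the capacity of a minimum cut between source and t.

2

Max flow = 2 (via 2 augmenting paths).
In the residual at optimum, the set reachable from source is {source}.
Cut edges: source->N (cap 2). Sum = 2.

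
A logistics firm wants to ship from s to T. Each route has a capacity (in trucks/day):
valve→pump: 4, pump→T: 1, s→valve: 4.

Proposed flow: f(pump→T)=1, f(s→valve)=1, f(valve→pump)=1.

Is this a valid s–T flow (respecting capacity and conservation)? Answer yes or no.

Every edge has 0 ≤ f(e) ≤ cap(e).
At each intermediate node, inflow equals outflow.

Yes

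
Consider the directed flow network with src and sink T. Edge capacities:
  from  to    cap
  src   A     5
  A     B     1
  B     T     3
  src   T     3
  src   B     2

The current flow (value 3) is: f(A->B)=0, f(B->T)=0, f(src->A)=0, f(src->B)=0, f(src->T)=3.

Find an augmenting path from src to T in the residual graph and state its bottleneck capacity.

Residual along src->B->T: src->B: 2, B->T: 3.
Bottleneck = min = 2.

src->B->T, bottleneck 2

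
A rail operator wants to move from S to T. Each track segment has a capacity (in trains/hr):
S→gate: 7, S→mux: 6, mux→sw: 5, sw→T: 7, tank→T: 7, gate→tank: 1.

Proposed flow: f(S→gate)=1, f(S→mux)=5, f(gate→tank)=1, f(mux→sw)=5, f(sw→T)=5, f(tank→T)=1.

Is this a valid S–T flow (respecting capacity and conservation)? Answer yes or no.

Every edge has 0 ≤ f(e) ≤ cap(e).
At each intermediate node, inflow equals outflow.

Yes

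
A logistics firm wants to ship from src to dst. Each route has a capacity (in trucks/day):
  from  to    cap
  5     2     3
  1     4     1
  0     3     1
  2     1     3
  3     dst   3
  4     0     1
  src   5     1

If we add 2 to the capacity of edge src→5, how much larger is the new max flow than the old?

0

Original max flow = 1.
Even with extra capacity on src→5, another cut of capacity 1 remains binding.
New max flow = 1. Increase = 0.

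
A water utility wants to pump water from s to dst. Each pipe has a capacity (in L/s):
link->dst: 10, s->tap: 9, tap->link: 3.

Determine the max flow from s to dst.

3

Augment s->tap->link->dst: bottleneck 3. Total 3.
No augmenting path remains in the residual graph.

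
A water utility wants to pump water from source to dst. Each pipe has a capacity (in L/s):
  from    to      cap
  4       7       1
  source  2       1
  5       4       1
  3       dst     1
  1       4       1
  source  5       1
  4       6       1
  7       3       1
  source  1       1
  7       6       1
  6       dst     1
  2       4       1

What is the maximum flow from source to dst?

Augment source→2→4→6→dst: bottleneck 1. Total 1.
Augment source→1→4→7→3→dst: bottleneck 1. Total 2.
No augmenting path remains in the residual graph.

2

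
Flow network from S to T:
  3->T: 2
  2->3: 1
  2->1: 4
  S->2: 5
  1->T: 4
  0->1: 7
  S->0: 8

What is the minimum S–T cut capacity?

Max flow = 5 (via 2 augmenting paths).
In the residual at optimum, the set reachable from S is {0, 1, 2, S}.
Cut edges: 2->3 (cap 1), 1->T (cap 4). Sum = 5.

5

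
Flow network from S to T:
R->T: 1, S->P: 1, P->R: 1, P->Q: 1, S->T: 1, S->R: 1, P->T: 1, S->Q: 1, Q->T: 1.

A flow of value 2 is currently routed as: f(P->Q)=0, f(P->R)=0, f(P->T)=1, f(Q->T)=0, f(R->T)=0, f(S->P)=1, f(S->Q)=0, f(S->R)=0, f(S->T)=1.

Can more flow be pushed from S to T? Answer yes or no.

Residual path S->Q->T has bottleneck 1 > 0.
Pushing 1 along it raises the flow to 3, so the given flow is not maximum.

Yes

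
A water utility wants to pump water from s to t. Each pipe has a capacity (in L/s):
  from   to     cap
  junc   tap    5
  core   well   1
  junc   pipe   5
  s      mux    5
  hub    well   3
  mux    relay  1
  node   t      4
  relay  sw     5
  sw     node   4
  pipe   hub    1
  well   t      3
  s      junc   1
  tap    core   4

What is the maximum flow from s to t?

2

Augment s->mux->relay->sw->node->t: bottleneck 1. Total 1.
Augment s->junc->tap->core->well->t: bottleneck 1. Total 2.
No augmenting path remains in the residual graph.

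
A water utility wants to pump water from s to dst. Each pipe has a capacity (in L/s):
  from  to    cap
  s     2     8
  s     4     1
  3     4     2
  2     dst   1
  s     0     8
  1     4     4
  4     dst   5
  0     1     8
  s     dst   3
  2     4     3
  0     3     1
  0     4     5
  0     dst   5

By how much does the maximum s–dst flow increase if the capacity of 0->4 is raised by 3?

0

Original max flow = 14.
Edge 0->4 does not cross the min cut (source side {0, 1, 2, 3, 4, s}), so extra capacity there cannot help.
New max flow = 14. Increase = 0.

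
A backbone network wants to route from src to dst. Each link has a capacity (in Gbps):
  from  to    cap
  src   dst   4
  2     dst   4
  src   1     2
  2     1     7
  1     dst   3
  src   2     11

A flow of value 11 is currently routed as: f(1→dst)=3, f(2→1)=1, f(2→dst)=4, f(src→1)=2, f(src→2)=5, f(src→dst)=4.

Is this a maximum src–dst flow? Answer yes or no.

Yes

Residual reachable from src: {1, 2, src}; dst is not reachable.
Saturated cut: src→dst, 2→dst, 1→dst with total capacity 11 = current flow value. Flow is maximum.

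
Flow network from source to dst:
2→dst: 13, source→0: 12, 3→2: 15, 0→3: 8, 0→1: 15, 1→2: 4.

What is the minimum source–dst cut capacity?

Max flow = 12 (via 2 augmenting paths).
In the residual at optimum, the set reachable from source is {source}.
Cut edges: source→0 (cap 12). Sum = 12.

12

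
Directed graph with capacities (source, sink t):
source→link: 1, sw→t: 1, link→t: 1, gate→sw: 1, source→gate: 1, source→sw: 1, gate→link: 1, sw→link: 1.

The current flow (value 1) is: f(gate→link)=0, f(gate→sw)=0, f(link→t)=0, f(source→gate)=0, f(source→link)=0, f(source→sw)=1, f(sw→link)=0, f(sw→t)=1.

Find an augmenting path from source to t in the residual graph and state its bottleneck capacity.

Residual along source→link→t: source→link: 1, link→t: 1.
Bottleneck = min = 1.

source→link→t, bottleneck 1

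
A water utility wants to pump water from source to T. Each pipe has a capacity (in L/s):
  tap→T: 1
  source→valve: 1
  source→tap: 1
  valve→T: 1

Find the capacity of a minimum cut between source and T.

Max flow = 2 (via 2 augmenting paths).
In the residual at optimum, the set reachable from source is {source}.
Cut edges: source→tap (cap 1), source→valve (cap 1). Sum = 2.

2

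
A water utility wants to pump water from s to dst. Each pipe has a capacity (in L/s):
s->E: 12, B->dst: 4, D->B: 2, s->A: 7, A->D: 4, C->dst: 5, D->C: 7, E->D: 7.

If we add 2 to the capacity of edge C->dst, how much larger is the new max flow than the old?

Original max flow = 7.
After raising cap(C->dst), augmenting paths through that edge carry 2 more units.
New max flow = 9. Increase = 2.

2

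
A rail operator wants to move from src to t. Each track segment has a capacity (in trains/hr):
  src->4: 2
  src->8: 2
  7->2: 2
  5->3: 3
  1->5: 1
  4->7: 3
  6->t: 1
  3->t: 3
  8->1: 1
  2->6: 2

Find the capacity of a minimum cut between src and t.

2

Max flow = 2 (via 2 augmenting paths).
In the residual at optimum, the set reachable from src is {2, 4, 6, 7, 8, src}.
Cut edges: 8->1 (cap 1), 6->t (cap 1). Sum = 2.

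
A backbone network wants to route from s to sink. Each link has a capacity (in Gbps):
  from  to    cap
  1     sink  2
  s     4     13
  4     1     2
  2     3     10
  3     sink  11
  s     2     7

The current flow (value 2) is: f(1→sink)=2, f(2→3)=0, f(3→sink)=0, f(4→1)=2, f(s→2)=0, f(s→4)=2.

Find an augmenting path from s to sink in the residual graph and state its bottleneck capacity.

Residual along s→2→3→sink: s→2: 7, 2→3: 10, 3→sink: 11.
Bottleneck = min = 7.

s→2→3→sink, bottleneck 7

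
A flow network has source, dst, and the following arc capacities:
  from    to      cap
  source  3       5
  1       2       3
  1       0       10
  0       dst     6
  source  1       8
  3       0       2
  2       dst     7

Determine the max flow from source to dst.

9

Augment source→1→2→dst: bottleneck 3. Total 3.
Augment source→1→0→dst: bottleneck 5. Total 8.
Augment source→3→0→dst: bottleneck 1. Total 9.
No augmenting path remains in the residual graph.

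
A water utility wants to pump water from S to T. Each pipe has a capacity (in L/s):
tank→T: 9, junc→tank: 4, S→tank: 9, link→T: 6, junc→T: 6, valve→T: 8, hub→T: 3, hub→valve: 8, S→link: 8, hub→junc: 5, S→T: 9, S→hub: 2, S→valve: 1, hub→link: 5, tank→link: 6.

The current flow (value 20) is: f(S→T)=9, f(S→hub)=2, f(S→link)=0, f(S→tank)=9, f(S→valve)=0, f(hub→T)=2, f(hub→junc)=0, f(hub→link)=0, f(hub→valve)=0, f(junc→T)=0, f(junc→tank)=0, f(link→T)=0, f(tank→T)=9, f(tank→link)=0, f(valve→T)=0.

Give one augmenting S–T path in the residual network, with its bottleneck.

S→valve→T, bottleneck 1

Residual along S→valve→T: S→valve: 1, valve→T: 8.
Bottleneck = min = 1.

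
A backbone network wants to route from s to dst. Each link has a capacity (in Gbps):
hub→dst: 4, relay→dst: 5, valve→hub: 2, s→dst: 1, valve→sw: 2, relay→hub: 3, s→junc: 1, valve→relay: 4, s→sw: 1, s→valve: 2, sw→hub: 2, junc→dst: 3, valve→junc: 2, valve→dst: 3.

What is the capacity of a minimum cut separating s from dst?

5

Max flow = 5 (via 4 augmenting paths).
In the residual at optimum, the set reachable from s is {s}.
Cut edges: s→valve (cap 2), s→sw (cap 1), s→junc (cap 1), s→dst (cap 1). Sum = 5.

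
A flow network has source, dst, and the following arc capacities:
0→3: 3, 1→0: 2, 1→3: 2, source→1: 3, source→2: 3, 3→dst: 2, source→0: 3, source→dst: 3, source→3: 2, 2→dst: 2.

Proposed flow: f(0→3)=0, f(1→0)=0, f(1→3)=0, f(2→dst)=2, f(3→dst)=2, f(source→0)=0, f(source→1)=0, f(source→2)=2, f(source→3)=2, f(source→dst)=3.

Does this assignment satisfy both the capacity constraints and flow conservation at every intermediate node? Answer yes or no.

Every edge has 0 ≤ f(e) ≤ cap(e).
At each intermediate node, inflow equals outflow.

Yes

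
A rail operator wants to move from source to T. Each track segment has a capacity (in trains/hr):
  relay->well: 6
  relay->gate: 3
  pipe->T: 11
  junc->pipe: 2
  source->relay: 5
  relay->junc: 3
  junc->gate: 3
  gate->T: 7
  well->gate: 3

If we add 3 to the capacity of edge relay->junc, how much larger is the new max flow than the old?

Original max flow = 5.
Edge relay->junc does not cross the min cut (source side {source}), so extra capacity there cannot help.
New max flow = 5. Increase = 0.

0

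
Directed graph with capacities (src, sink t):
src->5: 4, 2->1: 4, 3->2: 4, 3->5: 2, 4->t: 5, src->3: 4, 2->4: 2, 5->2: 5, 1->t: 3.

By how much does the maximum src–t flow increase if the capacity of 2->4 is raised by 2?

Original max flow = 5.
After raising cap(2->4), augmenting paths through that edge carry 2 more units.
New max flow = 7. Increase = 2.

2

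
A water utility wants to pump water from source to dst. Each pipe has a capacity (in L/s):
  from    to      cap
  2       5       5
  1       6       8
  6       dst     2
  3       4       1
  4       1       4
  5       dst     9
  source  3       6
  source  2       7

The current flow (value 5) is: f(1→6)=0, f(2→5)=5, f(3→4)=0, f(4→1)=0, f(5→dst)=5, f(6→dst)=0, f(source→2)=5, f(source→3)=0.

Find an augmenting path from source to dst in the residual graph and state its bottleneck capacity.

Residual along source→3→4→1→6→dst: source→3: 6, 3→4: 1, 4→1: 4, 1→6: 8, 6→dst: 2.
Bottleneck = min = 1.

source→3→4→1→6→dst, bottleneck 1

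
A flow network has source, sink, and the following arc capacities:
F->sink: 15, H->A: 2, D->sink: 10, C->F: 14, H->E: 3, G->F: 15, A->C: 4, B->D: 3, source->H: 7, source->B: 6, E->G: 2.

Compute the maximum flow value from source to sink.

Augment source->B->D->sink: bottleneck 3. Total 3.
Augment source->H->E->G->F->sink: bottleneck 2. Total 5.
Augment source->H->A->C->F->sink: bottleneck 2. Total 7.
No augmenting path remains in the residual graph.

7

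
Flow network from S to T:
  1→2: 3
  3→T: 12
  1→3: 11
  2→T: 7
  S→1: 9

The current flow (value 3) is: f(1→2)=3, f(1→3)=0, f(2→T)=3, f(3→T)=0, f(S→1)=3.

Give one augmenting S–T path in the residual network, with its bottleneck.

S→1→3→T, bottleneck 6

Residual along S→1→3→T: S→1: 6, 1→3: 11, 3→T: 12.
Bottleneck = min = 6.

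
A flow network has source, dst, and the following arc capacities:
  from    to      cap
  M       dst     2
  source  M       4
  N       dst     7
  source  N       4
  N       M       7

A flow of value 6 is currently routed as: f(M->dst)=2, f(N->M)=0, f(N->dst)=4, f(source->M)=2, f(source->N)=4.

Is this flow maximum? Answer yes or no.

Yes

Residual reachable from source: {M, source}; dst is not reachable.
Saturated cut: source->N, M->dst with total capacity 6 = current flow value. Flow is maximum.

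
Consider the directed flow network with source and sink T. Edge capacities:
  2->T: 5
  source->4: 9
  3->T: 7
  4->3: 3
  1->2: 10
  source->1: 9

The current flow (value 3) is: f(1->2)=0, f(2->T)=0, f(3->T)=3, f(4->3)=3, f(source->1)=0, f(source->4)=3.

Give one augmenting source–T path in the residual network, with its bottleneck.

Residual along source->1->2->T: source->1: 9, 1->2: 10, 2->T: 5.
Bottleneck = min = 5.

source->1->2->T, bottleneck 5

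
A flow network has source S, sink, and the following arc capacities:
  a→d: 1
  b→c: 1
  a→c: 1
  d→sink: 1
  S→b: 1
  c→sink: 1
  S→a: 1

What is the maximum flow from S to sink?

Augment S→b→c→sink: bottleneck 1. Total 1.
Augment S→a→d→sink: bottleneck 1. Total 2.
No augmenting path remains in the residual graph.

2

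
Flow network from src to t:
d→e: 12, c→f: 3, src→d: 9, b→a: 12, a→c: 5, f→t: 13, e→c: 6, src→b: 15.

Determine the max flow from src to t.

Augment src→d→e→c→f→t: bottleneck 3. Total 3.
No augmenting path remains in the residual graph.

3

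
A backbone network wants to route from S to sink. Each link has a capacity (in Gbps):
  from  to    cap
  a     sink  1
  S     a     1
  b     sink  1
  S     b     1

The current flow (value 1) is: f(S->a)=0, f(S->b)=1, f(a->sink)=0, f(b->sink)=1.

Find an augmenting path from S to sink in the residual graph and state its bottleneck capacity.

S->a->sink, bottleneck 1

Residual along S->a->sink: S->a: 1, a->sink: 1.
Bottleneck = min = 1.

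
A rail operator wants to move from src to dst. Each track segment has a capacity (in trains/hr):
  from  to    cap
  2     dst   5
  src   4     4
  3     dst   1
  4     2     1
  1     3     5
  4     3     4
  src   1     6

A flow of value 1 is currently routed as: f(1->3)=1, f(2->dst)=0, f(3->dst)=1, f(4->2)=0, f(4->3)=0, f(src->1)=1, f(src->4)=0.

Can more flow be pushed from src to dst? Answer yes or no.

Residual path src->4->2->dst has bottleneck 1 > 0.
Pushing 1 along it raises the flow to 2, so the given flow is not maximum.

Yes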